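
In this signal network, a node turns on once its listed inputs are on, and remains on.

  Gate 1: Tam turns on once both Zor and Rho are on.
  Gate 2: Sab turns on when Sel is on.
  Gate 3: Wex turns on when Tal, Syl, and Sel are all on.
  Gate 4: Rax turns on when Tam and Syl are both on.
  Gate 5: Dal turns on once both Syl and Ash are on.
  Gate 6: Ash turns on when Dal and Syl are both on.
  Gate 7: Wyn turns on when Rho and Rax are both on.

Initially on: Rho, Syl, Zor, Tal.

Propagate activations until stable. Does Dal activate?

No

Dal would need Syl and Ash (Gate 5), but Ash never turns on.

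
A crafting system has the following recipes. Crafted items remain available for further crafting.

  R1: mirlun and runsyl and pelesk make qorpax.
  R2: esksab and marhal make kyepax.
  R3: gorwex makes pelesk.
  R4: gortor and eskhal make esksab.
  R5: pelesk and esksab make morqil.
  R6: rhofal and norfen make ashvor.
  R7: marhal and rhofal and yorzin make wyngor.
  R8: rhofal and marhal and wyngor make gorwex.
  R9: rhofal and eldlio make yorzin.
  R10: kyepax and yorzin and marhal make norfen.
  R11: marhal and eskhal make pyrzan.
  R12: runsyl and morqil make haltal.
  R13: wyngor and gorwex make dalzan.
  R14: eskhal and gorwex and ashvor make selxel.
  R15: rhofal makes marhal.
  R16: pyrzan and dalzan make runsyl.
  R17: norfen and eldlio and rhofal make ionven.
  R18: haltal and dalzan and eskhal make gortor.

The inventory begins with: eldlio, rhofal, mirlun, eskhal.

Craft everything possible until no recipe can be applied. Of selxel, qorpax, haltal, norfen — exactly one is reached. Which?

rhofal → marhal (R15).
rhofal and eldlio → yorzin (R9).
marhal and eskhal → pyrzan (R11).
marhal and rhofal and yorzin → wyngor (R7).
Using R8, rhofal, marhal, and wyngor make gorwex.
wyngor and gorwex → dalzan (R13).
gorwex → pelesk (R3).
Using R16, pyrzan and dalzan make runsyl.
Using R1, mirlun, runsyl, and pelesk make qorpax.
haltal would need runsyl and morqil (R12), but morqil is never obtained. selxel would need eskhal, gorwex, and ashvor (R14), but ashvor is never obtained. norfen would need kyepax, yorzin, and marhal (R10), but kyepax is never obtained.

qorpax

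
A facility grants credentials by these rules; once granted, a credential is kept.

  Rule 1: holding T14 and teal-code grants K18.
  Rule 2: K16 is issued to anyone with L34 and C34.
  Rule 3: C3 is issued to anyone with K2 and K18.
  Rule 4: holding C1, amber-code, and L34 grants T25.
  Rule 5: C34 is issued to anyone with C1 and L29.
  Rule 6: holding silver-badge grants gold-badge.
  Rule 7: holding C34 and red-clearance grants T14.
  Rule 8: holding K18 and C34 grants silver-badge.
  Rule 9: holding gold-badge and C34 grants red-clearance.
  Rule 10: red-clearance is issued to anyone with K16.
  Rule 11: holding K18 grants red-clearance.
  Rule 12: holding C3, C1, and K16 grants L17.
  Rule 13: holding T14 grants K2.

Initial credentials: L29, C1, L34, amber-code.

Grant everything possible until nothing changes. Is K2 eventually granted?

Holding C1 and L29 grants C34 (Rule 5).
Holding L34 and C34 grants K16 (Rule 2).
Holding K16 grants red-clearance (Rule 10).
Holding C34 and red-clearance grants T14 (Rule 7).
Holding T14 grants K2 (Rule 13).

Yes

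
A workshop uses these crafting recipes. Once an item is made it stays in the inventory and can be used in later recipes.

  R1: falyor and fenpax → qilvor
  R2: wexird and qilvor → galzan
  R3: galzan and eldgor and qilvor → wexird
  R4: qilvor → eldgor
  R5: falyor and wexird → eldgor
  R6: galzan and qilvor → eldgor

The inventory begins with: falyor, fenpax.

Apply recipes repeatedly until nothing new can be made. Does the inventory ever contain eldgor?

falyor and fenpax → qilvor (R1).
Using R4, qilvor makes eldgor.

Yes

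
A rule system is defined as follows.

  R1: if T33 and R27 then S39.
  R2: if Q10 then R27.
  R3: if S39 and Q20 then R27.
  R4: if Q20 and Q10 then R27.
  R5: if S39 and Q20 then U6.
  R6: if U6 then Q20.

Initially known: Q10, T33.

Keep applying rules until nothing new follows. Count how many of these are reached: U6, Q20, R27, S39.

2

From Q10, R2 gives R27.
T33 and R27 hold, so S39 follows (R1).
U6 would need S39 and Q20 (R5), but Q20 is never established.
Q20 would need U6 (R6), but U6 is never established.
R27: reached.
S39: reached.
Reached: R27 and S39 — 2 of the 4.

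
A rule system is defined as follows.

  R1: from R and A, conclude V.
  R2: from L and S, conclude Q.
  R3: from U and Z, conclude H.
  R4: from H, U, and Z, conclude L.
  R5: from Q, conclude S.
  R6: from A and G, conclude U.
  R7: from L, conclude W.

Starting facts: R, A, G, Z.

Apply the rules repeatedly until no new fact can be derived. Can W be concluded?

Yes

A and G hold, so U follows (R6).
U and Z hold, so H follows (R3).
H, U, and Z hold, so L follows (R4).
From L, R7 gives W.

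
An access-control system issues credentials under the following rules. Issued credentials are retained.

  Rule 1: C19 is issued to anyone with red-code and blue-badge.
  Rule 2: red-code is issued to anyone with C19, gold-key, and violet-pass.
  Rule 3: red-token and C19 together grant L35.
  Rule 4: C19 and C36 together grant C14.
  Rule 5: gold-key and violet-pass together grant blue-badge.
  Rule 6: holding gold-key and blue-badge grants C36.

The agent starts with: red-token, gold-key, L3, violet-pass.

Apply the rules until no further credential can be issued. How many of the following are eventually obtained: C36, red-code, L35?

1

Holding gold-key and violet-pass grants blue-badge (Rule 5).
Holding gold-key and blue-badge grants C36 (Rule 6).
C36: reached.
red-code would need C19, gold-key, and violet-pass (Rule 2), but C19 is never granted.
L35 would need red-token and C19 (Rule 3), but C19 is never granted.
Reached: C36 — 1 of the 3.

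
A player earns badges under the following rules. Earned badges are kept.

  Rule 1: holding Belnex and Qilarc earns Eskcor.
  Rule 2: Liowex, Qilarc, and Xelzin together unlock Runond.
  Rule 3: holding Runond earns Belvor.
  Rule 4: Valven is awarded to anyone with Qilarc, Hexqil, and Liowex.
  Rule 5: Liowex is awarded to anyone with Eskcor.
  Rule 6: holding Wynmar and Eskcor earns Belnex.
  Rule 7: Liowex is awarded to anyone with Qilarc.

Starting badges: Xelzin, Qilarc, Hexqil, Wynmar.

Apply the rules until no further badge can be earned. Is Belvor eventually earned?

Yes

With Qilarc, Liowex is earned (Rule 7).
With Liowex, Qilarc, and Xelzin, Runond is earned (Rule 2).
With Runond, Belvor is earned (Rule 3).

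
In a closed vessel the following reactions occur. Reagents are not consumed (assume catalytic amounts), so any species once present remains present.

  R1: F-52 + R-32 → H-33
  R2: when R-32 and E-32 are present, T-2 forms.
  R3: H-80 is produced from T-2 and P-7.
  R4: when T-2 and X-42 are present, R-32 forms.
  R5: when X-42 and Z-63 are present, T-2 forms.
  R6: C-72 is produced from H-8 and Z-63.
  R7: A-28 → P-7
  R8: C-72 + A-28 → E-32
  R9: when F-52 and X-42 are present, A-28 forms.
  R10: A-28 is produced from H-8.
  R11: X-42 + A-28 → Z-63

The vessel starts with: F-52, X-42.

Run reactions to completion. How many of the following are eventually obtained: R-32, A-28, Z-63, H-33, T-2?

F-52 and X-42 present → A-28 forms (R9).
X-42 and A-28 present → Z-63 forms (R11).
X-42 and Z-63 present → T-2 forms (R5).
T-2 and X-42 present → R-32 forms (R4).
F-52 and R-32 present → H-33 forms (R1).
R-32: reached.
A-28: reached.
Z-63: reached.
H-33: reached.
T-2: reached.
All 5 are reached.

5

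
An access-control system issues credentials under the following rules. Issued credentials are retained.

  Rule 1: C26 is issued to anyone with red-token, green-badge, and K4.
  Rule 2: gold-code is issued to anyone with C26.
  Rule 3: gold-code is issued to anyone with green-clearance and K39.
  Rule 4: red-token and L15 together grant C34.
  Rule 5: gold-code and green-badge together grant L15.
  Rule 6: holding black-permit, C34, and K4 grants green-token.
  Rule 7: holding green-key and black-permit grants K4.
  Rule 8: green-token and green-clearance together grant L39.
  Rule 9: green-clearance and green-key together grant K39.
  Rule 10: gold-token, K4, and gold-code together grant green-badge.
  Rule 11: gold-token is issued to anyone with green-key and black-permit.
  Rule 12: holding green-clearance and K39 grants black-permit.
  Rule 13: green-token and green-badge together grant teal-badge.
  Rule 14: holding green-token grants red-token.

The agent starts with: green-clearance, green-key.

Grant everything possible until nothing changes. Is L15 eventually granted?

Yes

Holding green-clearance and green-key grants K39 (Rule 9).
Holding green-clearance and K39 grants gold-code (Rule 3).
Holding green-clearance and K39 grants black-permit (Rule 12).
Holding green-key and black-permit grants gold-token (Rule 11).
Holding green-key and black-permit grants K4 (Rule 7).
Holding gold-token, K4, and gold-code grants green-badge (Rule 10).
Holding gold-code and green-badge grants L15 (Rule 5).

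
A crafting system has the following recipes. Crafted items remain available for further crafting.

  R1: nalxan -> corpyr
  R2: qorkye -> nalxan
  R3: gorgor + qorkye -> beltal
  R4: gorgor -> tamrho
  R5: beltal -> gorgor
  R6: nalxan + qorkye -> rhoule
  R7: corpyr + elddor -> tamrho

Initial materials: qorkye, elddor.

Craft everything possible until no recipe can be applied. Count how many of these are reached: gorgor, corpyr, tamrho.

2

qorkye -> nalxan (R2).
Using R1, nalxan makes corpyr.
corpyr + elddor -> tamrho (R7).
gorgor would need beltal (R5), but beltal is never obtained.
corpyr: reached.
tamrho: reached.
Reached: corpyr and tamrho — 2 of the 3.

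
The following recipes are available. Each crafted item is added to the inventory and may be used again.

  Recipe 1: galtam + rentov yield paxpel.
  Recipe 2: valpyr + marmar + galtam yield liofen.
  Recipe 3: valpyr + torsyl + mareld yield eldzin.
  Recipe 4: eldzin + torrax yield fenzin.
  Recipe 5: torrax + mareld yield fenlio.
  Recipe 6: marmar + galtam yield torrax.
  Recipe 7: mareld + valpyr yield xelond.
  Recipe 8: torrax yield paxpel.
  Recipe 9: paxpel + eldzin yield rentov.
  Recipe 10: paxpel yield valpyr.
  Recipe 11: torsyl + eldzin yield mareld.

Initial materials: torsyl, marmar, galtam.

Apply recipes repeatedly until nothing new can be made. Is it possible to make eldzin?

No

eldzin would need valpyr, torsyl, and mareld (Recipe 3), but mareld is never obtained.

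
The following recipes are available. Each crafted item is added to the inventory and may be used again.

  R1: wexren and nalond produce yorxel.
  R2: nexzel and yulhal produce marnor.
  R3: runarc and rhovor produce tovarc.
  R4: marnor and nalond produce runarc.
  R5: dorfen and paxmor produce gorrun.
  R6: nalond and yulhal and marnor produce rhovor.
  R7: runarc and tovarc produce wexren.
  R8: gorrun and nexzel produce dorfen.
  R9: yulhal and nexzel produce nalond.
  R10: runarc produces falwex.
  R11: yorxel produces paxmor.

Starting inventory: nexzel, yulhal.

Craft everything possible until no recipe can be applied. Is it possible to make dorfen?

dorfen would need gorrun and nexzel (R8), but gorrun is never obtained.

No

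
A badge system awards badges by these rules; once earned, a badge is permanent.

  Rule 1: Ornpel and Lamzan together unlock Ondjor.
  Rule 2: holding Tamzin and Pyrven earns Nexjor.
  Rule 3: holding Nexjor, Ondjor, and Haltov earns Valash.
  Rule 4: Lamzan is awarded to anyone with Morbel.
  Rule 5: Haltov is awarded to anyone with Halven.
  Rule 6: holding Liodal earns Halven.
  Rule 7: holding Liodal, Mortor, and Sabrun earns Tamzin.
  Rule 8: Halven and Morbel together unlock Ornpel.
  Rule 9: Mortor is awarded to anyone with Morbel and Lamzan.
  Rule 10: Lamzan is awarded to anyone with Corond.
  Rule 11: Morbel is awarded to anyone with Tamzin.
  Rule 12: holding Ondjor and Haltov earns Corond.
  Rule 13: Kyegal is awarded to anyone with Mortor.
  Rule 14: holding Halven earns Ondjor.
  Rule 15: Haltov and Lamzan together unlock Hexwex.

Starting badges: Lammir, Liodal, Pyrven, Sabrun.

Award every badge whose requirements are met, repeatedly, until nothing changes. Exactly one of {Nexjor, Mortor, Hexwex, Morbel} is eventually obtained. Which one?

Hexwex

With Liodal, Halven is earned (Rule 6).
With Halven, Haltov is earned (Rule 5).
With Halven, Ondjor is earned (Rule 14).
With Ondjor and Haltov, Corond is earned (Rule 12).
With Corond, Lamzan is earned (Rule 10).
With Haltov and Lamzan, Hexwex is earned (Rule 15).
Morbel would need Tamzin (Rule 11), but Tamzin is never earned. Nexjor would need Tamzin and Pyrven (Rule 2), but Tamzin is never earned. Mortor would need Morbel and Lamzan (Rule 9), but Morbel is never earned.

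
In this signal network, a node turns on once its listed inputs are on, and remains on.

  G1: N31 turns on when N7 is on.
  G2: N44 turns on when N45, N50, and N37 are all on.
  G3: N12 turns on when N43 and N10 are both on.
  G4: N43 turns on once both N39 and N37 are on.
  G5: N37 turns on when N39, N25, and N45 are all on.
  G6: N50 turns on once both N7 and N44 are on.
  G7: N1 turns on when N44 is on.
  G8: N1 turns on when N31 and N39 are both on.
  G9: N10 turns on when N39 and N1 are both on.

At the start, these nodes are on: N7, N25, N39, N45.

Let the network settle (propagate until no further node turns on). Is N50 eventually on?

No

N50 would need N7 and N44 (G6), but N44 never turns on.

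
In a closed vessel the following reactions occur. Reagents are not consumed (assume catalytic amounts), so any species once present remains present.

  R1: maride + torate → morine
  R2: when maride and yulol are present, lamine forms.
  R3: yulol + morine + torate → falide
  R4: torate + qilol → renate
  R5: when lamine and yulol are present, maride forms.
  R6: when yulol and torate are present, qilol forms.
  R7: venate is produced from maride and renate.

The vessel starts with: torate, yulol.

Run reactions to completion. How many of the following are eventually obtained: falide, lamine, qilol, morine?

yulol and torate present → qilol forms (R6).
falide would need yulol, morine, and torate (R3), but morine never forms.
lamine would need maride and yulol (R2), but maride never forms.
qilol: reached.
morine would need maride and torate (R1), but maride never forms.
Reached: qilol — 1 of the 4.

1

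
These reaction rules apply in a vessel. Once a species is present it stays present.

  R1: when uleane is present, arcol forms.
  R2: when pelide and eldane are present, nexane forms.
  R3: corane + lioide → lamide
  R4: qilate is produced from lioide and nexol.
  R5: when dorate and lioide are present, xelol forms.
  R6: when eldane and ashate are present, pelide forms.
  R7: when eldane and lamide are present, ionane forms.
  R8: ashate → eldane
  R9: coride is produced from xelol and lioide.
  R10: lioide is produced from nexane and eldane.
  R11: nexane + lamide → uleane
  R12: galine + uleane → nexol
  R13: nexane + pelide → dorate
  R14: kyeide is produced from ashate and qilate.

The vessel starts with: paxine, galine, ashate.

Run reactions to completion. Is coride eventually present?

ashate present → eldane forms (R8).
eldane and ashate present → pelide forms (R6).
pelide and eldane present → nexane forms (R2).
nexane and eldane present → lioide forms (R10).
nexane and pelide present → dorate forms (R13).
dorate and lioide present → xelol forms (R5).
xelol and lioide present → coride forms (R9).

Yes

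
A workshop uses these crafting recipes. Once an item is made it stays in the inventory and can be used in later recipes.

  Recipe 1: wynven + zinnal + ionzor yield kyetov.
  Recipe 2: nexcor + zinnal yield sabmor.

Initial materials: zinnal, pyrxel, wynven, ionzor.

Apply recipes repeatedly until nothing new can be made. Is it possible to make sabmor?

sabmor would need nexcor and zinnal (Recipe 2), but nexcor is never obtained.

No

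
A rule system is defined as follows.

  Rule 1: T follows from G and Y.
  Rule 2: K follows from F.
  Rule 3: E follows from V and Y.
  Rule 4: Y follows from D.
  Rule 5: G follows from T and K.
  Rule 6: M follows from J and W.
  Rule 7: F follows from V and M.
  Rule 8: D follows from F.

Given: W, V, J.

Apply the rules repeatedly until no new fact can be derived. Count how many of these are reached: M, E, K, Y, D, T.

5

From J and W, Rule 6 gives M.
From V and M, Rule 7 gives F.
From F, Rule 2 gives K.
From F, Rule 8 gives D.
From D, Rule 4 gives Y.
V and Y hold, so E follows (Rule 3).
M: reached.
E: reached.
K: reached.
Y: reached.
D: reached.
T would need G and Y (Rule 1), but G is never established.
Reached: M, E, K, Y, and D — 5 of the 6.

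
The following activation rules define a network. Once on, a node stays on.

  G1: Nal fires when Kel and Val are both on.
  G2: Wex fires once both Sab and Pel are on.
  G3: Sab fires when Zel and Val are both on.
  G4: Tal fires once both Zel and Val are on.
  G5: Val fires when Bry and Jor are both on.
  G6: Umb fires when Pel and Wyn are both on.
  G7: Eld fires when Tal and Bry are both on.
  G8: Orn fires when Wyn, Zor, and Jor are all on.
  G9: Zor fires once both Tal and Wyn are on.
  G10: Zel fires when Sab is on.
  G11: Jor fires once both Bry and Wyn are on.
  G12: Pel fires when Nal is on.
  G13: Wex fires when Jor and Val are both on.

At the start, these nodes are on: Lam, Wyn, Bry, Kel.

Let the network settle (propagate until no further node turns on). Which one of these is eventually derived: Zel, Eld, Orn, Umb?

Umb

G11: Bry and Wyn on → Jor on.
G5: Bry and Jor on → Val on.
Kel and Val are on, so Nal fires (G1).
Nal is on, so Pel fires (G12).
G6: Pel and Wyn on → Umb on.
Zel would need Sab (G10), but Sab never turns on. Eld would need Tal and Bry (G7), but Tal never turns on. Orn would need Wyn, Zor, and Jor (G8), but Zor never turns on.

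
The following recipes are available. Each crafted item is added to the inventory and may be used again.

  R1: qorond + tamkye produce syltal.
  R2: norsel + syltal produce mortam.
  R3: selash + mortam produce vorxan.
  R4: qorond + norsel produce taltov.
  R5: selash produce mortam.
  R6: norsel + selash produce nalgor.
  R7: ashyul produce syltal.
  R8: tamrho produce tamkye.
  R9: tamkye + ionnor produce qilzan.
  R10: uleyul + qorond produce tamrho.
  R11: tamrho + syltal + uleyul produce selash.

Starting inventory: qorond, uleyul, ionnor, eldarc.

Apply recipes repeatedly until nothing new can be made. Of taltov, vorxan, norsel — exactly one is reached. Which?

vorxan

uleyul + qorond → tamrho (R10).
Using R8, tamrho makes tamkye.
Using R1, qorond and tamkye make syltal.
tamrho + syltal + uleyul → selash (R11).
selash → mortam (R5).
selash + mortam → vorxan (R3).
taltov would need qorond and norsel (R4), but norsel is never obtained. No rule produces norsel, and it is not given.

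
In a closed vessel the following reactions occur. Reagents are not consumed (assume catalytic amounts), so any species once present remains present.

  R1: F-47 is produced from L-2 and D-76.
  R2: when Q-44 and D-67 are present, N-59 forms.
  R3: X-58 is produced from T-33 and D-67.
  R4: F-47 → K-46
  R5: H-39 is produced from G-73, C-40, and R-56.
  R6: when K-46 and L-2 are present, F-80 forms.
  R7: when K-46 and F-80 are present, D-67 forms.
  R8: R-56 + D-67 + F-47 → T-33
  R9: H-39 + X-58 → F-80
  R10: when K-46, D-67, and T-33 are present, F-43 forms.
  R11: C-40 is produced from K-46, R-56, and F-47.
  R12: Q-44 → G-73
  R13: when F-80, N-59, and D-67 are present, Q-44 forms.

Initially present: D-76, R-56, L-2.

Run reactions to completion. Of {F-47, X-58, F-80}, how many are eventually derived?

3

L-2 and D-76 present → F-47 forms (R1).
F-47 present → K-46 forms (R4).
K-46 and L-2 present → F-80 forms (R6).
K-46 and F-80 present → D-67 forms (R7).
R-56, D-67, and F-47 present → T-33 forms (R8).
T-33 and D-67 present → X-58 forms (R3).
F-47: reached.
X-58: reached.
F-80: reached.
All 3 are reached.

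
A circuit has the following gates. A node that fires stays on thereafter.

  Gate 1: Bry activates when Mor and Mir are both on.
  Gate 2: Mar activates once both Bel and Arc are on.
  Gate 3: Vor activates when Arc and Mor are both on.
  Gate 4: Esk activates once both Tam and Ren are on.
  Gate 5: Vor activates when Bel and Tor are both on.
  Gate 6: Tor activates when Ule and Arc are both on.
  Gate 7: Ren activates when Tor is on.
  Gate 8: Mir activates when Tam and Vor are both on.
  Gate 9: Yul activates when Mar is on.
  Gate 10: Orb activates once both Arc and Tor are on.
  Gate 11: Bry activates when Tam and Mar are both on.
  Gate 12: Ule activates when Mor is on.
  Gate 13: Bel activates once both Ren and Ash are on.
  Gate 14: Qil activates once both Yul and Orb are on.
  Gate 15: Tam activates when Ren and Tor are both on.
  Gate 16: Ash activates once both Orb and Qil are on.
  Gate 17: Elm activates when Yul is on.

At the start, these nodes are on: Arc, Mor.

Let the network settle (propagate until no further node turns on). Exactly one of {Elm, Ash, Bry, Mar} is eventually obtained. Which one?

Gate 3: Arc and Mor on → Vor on.
Gate 12: Mor on → Ule on.
Ule and Arc are on, so Tor activates (Gate 6).
Tor is on, so Ren activates (Gate 7).
Gate 15: Ren and Tor on → Tam on.
Tam and Vor are on, so Mir activates (Gate 8).
Mor and Mir are on, so Bry activates (Gate 1).
Mar would need Bel and Arc (Gate 2), but Bel never turns on. Elm would need Yul (Gate 17), but Yul never turns on. Ash would need Orb and Qil (Gate 16), but Qil never turns on.

Bry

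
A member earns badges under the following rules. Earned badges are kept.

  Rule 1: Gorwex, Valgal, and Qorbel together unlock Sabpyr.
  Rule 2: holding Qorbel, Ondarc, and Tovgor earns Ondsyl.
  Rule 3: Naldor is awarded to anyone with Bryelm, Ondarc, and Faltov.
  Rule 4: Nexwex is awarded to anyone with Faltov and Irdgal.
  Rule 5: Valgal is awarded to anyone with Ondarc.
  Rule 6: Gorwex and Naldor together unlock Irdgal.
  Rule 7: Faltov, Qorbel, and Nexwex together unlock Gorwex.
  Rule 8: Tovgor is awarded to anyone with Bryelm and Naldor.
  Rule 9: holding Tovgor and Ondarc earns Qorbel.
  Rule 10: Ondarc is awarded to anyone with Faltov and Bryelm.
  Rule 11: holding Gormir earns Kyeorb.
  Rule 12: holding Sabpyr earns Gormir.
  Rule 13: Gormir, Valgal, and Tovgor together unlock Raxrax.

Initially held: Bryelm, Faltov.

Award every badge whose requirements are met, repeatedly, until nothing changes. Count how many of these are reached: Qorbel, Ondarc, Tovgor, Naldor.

With Faltov and Bryelm, Ondarc is earned (Rule 10).
With Bryelm, Ondarc, and Faltov, Naldor is earned (Rule 3).
With Bryelm and Naldor, Tovgor is earned (Rule 8).
With Tovgor and Ondarc, Qorbel is earned (Rule 9).
Qorbel: reached.
Ondarc: reached.
Tovgor: reached.
Naldor: reached.
All 4 are reached.

4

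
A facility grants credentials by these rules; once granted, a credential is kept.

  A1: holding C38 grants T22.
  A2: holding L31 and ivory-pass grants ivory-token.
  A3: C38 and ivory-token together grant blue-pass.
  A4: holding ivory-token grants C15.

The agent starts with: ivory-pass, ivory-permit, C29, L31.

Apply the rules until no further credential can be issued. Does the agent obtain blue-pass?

blue-pass would need C38 and ivory-token (A3), but C38 is never granted.

No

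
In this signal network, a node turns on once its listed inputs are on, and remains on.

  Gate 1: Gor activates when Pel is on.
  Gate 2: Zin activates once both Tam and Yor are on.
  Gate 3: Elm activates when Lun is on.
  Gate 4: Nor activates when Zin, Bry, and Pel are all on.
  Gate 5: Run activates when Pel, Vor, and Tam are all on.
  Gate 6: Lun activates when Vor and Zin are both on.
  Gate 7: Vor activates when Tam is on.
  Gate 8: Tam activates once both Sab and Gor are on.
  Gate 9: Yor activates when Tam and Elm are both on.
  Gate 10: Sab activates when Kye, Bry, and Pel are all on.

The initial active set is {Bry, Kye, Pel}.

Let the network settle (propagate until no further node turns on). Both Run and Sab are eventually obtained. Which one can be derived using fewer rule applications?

Sab

Sab: Kye, Bry, and Pel are on, so Sab activates (Gate 10). [1 rule application]
Run: Pel is on, so Gor activates (Gate 1). Kye, Bry, and Pel are on, so Sab activates (Gate 10). Gate 8: Sab and Gor on → Tam on. Tam is on, so Vor activates (Gate 7). Gate 5: Pel, Vor, and Tam on → Run on. [5 rule applications]
Sab needs fewer.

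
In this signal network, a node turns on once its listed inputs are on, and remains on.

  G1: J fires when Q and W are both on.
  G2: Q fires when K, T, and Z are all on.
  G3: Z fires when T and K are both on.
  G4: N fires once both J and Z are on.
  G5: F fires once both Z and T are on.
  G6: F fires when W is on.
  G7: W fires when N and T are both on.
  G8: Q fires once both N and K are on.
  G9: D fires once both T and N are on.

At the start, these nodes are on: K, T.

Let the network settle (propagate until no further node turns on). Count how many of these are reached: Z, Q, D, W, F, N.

T and K are on, so Z fires (G3).
K, T, and Z are on, so Q fires (G2).
G5: Z and T on → F on.
Z: reached.
Q: reached.
D would need T and N (G9), but N never turns on.
W would need N and T (G7), but N never turns on.
F: reached.
N would need J and Z (G4), but J never turns on.
Reached: Z, Q, and F — 3 of the 6.

3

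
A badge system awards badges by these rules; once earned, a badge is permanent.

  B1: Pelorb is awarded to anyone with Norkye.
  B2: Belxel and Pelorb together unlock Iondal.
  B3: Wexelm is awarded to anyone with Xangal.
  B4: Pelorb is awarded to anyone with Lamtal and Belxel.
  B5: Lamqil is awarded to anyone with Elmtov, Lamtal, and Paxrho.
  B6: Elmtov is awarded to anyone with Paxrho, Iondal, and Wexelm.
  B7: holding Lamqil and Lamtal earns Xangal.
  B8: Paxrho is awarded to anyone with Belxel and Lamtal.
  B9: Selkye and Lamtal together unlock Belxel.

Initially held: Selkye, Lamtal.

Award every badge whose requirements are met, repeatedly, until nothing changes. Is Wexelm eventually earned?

Wexelm would need Xangal (B3), but Xangal is never earned.

No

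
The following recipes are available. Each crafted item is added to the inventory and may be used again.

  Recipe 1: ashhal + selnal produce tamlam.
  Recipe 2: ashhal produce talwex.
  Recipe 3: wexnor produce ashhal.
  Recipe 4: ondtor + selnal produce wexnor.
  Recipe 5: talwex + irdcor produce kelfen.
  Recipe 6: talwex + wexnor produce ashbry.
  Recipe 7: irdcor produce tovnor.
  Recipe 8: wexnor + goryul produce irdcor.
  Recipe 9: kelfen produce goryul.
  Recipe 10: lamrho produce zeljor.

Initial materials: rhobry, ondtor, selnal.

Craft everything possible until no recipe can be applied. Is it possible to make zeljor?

No

zeljor would need lamrho (Recipe 10), but lamrho is never obtained.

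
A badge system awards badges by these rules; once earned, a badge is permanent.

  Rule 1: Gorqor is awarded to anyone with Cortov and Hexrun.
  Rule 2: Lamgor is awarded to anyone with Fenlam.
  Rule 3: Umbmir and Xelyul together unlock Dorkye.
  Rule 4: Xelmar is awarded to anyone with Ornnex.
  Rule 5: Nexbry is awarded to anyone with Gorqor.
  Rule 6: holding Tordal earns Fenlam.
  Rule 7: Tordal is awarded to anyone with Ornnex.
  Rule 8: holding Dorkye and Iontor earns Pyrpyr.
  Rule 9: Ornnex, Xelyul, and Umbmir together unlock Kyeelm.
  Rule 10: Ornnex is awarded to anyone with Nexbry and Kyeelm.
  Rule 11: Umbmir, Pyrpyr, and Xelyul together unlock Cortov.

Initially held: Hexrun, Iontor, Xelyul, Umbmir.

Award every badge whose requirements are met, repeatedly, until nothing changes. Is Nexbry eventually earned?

Yes

With Umbmir and Xelyul, Dorkye is earned (Rule 3).
With Dorkye and Iontor, Pyrpyr is earned (Rule 8).
With Umbmir, Pyrpyr, and Xelyul, Cortov is earned (Rule 11).
With Cortov and Hexrun, Gorqor is earned (Rule 1).
With Gorqor, Nexbry is earned (Rule 5).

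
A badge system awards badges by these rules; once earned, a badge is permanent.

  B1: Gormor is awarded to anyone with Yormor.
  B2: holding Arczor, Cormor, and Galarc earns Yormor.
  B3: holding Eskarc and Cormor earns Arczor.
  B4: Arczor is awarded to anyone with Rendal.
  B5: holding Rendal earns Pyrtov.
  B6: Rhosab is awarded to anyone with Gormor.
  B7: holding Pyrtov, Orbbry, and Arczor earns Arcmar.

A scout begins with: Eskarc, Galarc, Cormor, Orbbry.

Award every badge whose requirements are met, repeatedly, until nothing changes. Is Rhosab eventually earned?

With Eskarc and Cormor, Arczor is earned (B3).
With Arczor, Cormor, and Galarc, Yormor is earned (B2).
With Yormor, Gormor is earned (B1).
With Gormor, Rhosab is earned (B6).

Yes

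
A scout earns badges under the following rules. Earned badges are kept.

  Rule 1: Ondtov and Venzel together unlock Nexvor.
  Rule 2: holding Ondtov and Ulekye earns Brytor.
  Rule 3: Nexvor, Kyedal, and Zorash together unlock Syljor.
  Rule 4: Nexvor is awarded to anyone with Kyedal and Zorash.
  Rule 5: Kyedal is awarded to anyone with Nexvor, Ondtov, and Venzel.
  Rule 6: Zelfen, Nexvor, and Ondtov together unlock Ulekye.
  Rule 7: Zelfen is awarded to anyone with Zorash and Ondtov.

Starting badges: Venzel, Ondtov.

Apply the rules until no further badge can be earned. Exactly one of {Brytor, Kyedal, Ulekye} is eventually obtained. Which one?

With Ondtov and Venzel, Nexvor is earned (Rule 1).
With Nexvor, Ondtov, and Venzel, Kyedal is earned (Rule 5).
Ulekye would need Zelfen, Nexvor, and Ondtov (Rule 6), but Zelfen is never earned. Brytor would need Ondtov and Ulekye (Rule 2), but Ulekye is never earned.

Kyedal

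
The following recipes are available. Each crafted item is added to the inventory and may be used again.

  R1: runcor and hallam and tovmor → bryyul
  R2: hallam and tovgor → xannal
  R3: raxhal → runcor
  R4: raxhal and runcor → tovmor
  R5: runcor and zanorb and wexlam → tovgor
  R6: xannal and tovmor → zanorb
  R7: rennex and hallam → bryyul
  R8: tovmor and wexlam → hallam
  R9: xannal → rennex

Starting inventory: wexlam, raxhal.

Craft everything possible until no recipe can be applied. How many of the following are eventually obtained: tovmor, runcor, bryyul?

Using R3, raxhal makes runcor.
raxhal and runcor → tovmor (R4).
tovmor and wexlam → hallam (R8).
Using R1, runcor, hallam, and tovmor make bryyul.
tovmor: reached.
runcor: reached.
bryyul: reached.
All 3 are reached.

3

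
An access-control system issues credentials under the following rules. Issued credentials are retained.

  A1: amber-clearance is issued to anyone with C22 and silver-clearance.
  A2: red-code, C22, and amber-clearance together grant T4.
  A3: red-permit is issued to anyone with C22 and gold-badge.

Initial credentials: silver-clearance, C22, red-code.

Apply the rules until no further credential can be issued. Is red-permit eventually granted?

No

red-permit would need C22 and gold-badge (A3), but gold-badge is never granted.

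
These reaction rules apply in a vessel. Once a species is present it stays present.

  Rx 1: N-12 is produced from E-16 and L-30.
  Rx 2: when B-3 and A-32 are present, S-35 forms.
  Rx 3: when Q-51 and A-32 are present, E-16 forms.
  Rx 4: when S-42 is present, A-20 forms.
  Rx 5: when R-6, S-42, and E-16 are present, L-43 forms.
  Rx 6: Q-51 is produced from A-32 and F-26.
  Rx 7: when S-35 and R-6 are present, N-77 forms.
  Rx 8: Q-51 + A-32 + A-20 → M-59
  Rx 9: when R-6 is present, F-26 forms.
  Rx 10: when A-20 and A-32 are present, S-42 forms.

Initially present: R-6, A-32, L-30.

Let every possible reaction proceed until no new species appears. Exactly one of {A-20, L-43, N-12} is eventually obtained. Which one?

N-12

R-6 present → F-26 forms (Rx 9).
A-32 and F-26 present → Q-51 forms (Rx 6).
Q-51 and A-32 present → E-16 forms (Rx 3).
E-16 and L-30 present → N-12 forms (Rx 1).
L-43 would need R-6, S-42, and E-16 (Rx 5), but S-42 never forms. A-20 would need S-42 (Rx 4), but S-42 never forms.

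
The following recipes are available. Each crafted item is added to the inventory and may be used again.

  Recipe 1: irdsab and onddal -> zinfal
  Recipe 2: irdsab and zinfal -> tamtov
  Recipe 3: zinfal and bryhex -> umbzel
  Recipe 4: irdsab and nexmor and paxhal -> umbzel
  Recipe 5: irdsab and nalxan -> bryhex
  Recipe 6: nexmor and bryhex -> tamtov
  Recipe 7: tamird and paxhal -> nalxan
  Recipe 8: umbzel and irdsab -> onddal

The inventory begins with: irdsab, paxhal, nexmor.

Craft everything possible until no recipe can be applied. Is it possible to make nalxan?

No

nalxan would need tamird and paxhal (Recipe 7), but tamird is never obtained.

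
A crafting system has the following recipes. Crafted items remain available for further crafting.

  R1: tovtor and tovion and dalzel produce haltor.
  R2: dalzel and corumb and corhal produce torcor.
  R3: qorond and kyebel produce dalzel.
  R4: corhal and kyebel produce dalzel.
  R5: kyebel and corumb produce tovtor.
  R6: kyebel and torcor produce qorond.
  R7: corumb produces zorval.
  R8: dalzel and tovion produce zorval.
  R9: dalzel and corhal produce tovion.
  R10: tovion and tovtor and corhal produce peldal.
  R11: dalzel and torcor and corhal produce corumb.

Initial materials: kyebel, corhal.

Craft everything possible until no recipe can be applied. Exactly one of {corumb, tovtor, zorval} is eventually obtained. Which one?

corhal and kyebel → dalzel (R4).
Using R9, dalzel and corhal make tovion.
Using R8, dalzel and tovion make zorval.
tovtor would need kyebel and corumb (R5), but corumb is never obtained. corumb would need dalzel, torcor, and corhal (R11), but torcor is never obtained.

zorval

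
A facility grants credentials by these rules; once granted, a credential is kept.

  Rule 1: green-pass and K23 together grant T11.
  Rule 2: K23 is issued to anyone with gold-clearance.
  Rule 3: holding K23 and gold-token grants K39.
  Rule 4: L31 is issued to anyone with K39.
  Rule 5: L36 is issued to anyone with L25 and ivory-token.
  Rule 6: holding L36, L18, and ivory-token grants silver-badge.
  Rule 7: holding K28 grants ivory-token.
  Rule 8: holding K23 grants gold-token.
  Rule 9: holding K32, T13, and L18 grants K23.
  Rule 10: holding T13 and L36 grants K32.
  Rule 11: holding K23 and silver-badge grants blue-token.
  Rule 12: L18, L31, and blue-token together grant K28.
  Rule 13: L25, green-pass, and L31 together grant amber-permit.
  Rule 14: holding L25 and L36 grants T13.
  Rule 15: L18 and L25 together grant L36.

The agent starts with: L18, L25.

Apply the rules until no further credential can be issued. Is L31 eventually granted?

Holding L18 and L25 grants L36 (Rule 15).
Holding L25 and L36 grants T13 (Rule 14).
Holding T13 and L36 grants K32 (Rule 10).
Holding K32, T13, and L18 grants K23 (Rule 9).
Holding K23 grants gold-token (Rule 8).
Holding K23 and gold-token grants K39 (Rule 3).
Holding K39 grants L31 (Rule 4).

Yes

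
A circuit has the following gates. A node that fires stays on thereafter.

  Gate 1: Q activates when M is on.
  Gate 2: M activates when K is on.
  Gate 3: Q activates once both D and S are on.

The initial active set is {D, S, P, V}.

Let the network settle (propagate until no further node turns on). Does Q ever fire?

Gate 3: D and S on → Q on.

Yes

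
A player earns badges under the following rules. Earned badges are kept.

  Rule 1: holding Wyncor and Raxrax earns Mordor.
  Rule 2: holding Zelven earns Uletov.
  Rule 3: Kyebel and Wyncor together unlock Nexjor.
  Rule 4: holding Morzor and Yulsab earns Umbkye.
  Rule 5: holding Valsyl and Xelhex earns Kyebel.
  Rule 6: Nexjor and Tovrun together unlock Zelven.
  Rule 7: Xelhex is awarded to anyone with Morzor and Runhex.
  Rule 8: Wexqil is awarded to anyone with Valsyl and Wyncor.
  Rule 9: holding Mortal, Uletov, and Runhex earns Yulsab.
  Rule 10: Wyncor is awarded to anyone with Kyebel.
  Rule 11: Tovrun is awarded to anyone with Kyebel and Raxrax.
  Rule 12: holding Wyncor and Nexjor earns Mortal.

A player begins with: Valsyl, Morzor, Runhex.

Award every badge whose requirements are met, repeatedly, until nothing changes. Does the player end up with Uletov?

No

Uletov would need Zelven (Rule 2), but Zelven is never earned.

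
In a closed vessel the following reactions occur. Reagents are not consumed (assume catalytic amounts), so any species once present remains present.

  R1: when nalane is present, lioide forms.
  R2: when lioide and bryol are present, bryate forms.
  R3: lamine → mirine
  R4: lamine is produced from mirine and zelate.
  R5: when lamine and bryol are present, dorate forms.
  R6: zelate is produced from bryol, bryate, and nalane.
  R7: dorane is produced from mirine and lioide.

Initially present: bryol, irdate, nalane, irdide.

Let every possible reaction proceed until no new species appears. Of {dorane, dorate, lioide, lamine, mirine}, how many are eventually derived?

nalane present → lioide forms (R1).
dorane would need mirine and lioide (R7), but mirine never forms.
dorate would need lamine and bryol (R5), but lamine never forms.
lioide: reached.
lamine would need mirine and zelate (R4), but mirine never forms.
mirine would need lamine (R3), but lamine never forms.
Reached: lioide — 1 of the 5.

1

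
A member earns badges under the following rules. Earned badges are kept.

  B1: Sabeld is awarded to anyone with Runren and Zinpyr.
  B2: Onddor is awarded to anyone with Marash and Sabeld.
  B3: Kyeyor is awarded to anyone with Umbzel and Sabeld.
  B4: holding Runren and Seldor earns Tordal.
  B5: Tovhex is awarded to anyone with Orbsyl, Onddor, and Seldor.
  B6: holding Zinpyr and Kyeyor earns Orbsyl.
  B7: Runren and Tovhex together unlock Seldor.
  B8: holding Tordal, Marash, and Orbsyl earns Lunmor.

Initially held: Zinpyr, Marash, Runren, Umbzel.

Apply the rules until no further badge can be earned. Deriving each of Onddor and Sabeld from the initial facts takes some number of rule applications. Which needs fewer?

Sabeld

Sabeld: With Runren and Zinpyr, Sabeld is earned (B1). [1 rule application]
Onddor: With Runren and Zinpyr, Sabeld is earned (B1). With Marash and Sabeld, Onddor is earned (B2). [2 rule applications]
Sabeld needs fewer.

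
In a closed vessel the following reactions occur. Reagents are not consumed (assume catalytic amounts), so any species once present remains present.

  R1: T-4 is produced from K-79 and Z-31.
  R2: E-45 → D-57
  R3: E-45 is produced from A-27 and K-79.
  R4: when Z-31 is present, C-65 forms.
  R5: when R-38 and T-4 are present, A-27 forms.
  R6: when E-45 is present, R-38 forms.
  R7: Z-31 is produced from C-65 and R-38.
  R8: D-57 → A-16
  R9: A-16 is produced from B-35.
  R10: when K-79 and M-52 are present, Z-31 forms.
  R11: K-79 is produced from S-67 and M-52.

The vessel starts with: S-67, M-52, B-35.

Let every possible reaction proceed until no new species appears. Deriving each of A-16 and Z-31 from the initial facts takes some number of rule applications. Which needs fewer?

A-16: B-35 present → A-16 forms (R9). [1 rule application]
Z-31: S-67 and M-52 present → K-79 forms (R11). K-79 and M-52 present → Z-31 forms (R10). [2 rule applications]
A-16 needs fewer.

A-16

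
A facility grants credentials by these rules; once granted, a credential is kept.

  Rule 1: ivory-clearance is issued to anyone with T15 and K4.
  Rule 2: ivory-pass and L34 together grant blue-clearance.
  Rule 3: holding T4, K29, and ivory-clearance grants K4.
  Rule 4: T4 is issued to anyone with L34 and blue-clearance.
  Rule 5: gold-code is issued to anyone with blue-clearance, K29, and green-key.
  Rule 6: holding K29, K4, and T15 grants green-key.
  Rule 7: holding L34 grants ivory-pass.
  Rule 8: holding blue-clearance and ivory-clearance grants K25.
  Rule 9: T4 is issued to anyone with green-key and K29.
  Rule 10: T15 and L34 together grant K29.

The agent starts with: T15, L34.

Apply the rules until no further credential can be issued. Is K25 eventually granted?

K25 would need blue-clearance and ivory-clearance (Rule 8), but ivory-clearance is never granted.

No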